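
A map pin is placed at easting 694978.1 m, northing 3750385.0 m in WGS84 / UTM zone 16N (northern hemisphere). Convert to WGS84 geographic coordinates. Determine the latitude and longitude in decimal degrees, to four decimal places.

Zone 16N: λ₀ = -87°, k₀ = 0.9996, false easting 500000 m.
Meridian distance M = (N − FN)/k₀ = 3751885.8 m.
Inverse transverse Mercator on WGS84 gives φ = 33.87580045°, λ = -84.89190033°.

lat 33.8758°, lon -84.8919°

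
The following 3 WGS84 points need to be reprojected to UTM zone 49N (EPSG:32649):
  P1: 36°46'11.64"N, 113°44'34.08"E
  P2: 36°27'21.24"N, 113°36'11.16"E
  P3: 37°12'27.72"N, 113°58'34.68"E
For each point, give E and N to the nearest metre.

P1: E 744804 m, N 4072856 m; P2: E 733277 m, N 4037666 m; P3: E 764130 m, N 4122064 m

UTM zone 49N: λ₀ = 111°, k₀ = 0.9996.
P1 (36.7699°, 113.7428°) → (744803.691, 4072856.173) m.
P2 (36.4559°, 113.6031°) → (733277.225, 4037666.417) m.
P3 (37.2077°, 113.9763°) → (764129.620, 4122064.194) m.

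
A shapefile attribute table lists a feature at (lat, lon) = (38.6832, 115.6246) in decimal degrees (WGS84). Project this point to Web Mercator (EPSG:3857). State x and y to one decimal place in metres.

x 12871271.6 m, y 4676393.7 m

Web Mercator is spherical with R = a = 6378137 m.
x = R·λ = 6378137 × 2.018029966 = 12871271.595 m.
y = R·ln tan(π/4 + φ/2) = 6378137 × 0.733191173 = 4676393.7497 m.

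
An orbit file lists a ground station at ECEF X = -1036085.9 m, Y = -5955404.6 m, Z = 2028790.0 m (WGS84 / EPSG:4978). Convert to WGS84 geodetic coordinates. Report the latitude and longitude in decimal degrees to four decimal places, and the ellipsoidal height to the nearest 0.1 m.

lat 18.6693°, lon -99.8692°, h 267.6 m

λ = atan2(Y, X) = -99.86920010°; p = √(X²+Y²) = 6044858.8 m.
Bowring's method on WGS84 (a = 6378137 m, b = 6356752.314 m) gives φ = 18.66929988°, h = 267.607 m.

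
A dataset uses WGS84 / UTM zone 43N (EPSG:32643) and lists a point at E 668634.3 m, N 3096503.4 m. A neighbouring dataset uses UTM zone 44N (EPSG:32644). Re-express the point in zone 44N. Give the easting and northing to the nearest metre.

UTM 43N → geographic: φ = 27.98299986°, λ = 76.71470028°.
UTM 44N (λ₀ = 81°) forward: E = 78370.911 m, N = 3102726.319 m.

E 78371 m, N 3102726 m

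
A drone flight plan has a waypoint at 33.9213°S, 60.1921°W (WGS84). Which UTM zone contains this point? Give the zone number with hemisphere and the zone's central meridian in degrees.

UTM zone = ⌊(λ + 180)/6⌋ + 1; -60.1921° ∈ [-66°, -60°) → zone 20.
Hemisphere: S (φ < 0).
Central meridian λ₀ = 6×20 − 183 = -63°.

Zone 20S, central meridian -63°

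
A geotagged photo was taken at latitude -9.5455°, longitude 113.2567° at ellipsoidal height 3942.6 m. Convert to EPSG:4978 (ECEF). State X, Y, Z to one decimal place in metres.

WGS84: a = 6378137 m, e² = 0.006694380; N(φ) = a/√(1−e²sin²φ) = 6378724.171 m.
X = (N+h)·cosφ·cosλ = -2485310.048 m; Y = (N+h)·cosφ·sinλ = 5782851.218 m; Z = (N(1−e²)+h)·sinφ = -1051361.417 m.

X -2485310.0 m, Y 5782851.2 m, Z -1051361.4 m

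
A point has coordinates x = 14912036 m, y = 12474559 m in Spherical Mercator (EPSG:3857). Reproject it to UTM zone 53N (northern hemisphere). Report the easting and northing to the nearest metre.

Web Mercator inverse (R = 6378137 m) → φ = 73.89820031°, λ = 133.95709856°.
UTM 53N forward: E = 467716.061 m, N = 8200963.307 m.

E 467716 m, N 8200963 m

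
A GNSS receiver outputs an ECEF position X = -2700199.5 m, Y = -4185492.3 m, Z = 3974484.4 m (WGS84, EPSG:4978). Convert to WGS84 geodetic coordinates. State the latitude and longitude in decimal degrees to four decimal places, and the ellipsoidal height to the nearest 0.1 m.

λ = atan2(Y, X) = -122.82740011°; p = √(X²+Y²) = 4980905.9 m.
Bowring's method on WGS84 (a = 6378137 m, b = 6356752.314 m) gives φ = 38.77560003°, h = 2487.441 m.

lat 38.7756°, lon -122.8274°, h 2487.4 m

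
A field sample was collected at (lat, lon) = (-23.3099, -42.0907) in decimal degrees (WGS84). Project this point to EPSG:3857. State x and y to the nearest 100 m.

Web Mercator is spherical with R = a = 6378137 m.
x = R·λ = 6378137 × -0.734621299 = -4685515.291 m.
y = R·ln tan(π/4 + φ/2) = 6378137 × -0.418545270 = -2669539.071 m.

x -4685500 m, y -2669500 m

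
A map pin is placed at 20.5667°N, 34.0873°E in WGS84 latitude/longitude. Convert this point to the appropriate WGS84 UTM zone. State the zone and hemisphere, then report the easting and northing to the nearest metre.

Longitude 34.0873° lies in the 6° band [30°, 36°), giving zone 36; latitude is north of the equator, so 36N.
Zone 36 central meridian λ₀ = 6×36 − 183 = 33°; Δλ = +1.0873°.
Transverse Mercator on WGS84 with k₀ = 0.9996 gives E = 613329.859 m, N = 2274572.144 m.

Zone 36N: E 613330 m, N 2274572 m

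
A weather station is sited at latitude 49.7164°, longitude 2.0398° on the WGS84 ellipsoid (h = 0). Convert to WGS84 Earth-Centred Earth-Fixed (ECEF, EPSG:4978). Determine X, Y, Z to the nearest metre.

WGS84: a = 6378137 m, e² = 0.006694380; N(φ) = a/√(1−e²sin²φ) = 6390597.275 m.
X = (N+h)·cosφ·cosλ = 4129359.4999 m; Y = (N+h)·cosφ·sinλ = 147072.402 m; Z = (N(1−e²)+h)·sinφ = 4842453.363 m.

X 4129359 m, Y 147072 m, Z 4842453 m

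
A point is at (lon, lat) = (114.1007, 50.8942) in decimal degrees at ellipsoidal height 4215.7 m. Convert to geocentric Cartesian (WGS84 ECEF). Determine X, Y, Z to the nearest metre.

X -1647181 m, Y 3682198 m, Z 4929400 m

WGS84: a = 6378137 m, e² = 0.006694380; N(φ) = a/√(1−e²sin²φ) = 6391031.175 m.
X = (N+h)·cosφ·cosλ = -1647180.593 m; Y = (N+h)·cosφ·sinλ = 3682197.644 m; Z = (N(1−e²)+h)·sinφ = 4929400.413 m.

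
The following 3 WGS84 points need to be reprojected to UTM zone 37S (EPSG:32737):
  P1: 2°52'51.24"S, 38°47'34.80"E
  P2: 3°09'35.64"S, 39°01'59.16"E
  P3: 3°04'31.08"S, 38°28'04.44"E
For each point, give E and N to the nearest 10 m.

P1: E 476990 m, N 9681570 m; P2: E 503680 m, N 9650730 m; P3: E 440870 m, N 9660070 m

UTM zone 37S: λ₀ = 39°, k₀ = 0.9996.
P1 (-2.8809°, 38.7930°) → (476994.949, 9681569.208) m.
P2 (-3.1599°, 39.0331°) → (503677.639, 9650732.495) m.
P3 (-3.0753°, 38.4679°) → (440874.440, 9660068.944) m.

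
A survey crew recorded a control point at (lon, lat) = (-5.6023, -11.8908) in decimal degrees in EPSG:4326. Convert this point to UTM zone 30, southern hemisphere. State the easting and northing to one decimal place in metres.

E 216512.7 m, N 8684194.3 m

Zone 30 central meridian λ₀ = 6×30 − 183 = -3°; Δλ = -2.6023°.
Transverse Mercator on WGS84 with k₀ = 0.9996 gives E = 216512.672 m, N = 8684194.272 m.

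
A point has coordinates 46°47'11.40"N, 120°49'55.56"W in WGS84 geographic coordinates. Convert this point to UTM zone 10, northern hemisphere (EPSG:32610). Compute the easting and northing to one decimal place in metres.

E 665468.8 m, N 5183721.1 m

Zone 10 central meridian λ₀ = 6×10 − 183 = -123°; Δλ = +2.1679°.
Transverse Mercator on WGS84 with k₀ = 0.9996 gives E = 665468.817 m, N = 5183721.078 m.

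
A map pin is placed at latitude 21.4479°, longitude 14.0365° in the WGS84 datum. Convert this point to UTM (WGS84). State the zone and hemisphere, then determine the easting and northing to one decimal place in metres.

Longitude 14.0365° lies in the 6° band [12°, 18°), giving zone 33; latitude is north of the equator, so 33N.
Zone 33 central meridian λ₀ = 6×33 − 183 = 15°; Δλ = -0.9635°.
Transverse Mercator on WGS84 with k₀ = 0.9996 gives E = 400162.895 m, N = 2372026.236 m.

Zone 33N: E 400162.9 m, N 2372026.2 m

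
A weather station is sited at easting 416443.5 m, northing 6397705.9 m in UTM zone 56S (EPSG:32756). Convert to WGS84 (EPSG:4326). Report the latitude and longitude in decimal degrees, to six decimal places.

lat -32.554900°, lon 152.110000°

Zone 56S: λ₀ = 153°, k₀ = 0.9996, false easting 500000 m, false northing 10000000 m.
Meridian distance M = (N − FN)/k₀ = -3603735.6 m.
Inverse transverse Mercator on WGS84 gives φ = -32.55490000°, λ = 152.10999953°.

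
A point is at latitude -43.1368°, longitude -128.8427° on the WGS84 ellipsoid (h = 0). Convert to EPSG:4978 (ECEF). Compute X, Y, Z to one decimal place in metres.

X -2923667.5 m, Y -3630764.7 m, Z -4338604.2 m

WGS84: a = 6378137 m, e² = 0.006694380; N(φ) = a/√(1−e²sin²φ) = 6388141.153 m.
X = (N+h)·cosφ·cosλ = -2923667.488 m; Y = (N+h)·cosφ·sinλ = -3630764.710 m; Z = (N(1−e²)+h)·sinφ = -4338604.246 m.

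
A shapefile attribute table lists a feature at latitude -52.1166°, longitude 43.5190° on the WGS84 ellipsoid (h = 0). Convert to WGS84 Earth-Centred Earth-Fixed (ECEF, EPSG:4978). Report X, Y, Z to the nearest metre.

X 2846002 m, Y 2702549 m, Z -5010780 m

WGS84: a = 6378137 m, e² = 0.006694380; N(φ) = a/√(1−e²sin²φ) = 6391477.667 m.
X = (N+h)·cosφ·cosλ = 2846001.621 m; Y = (N+h)·cosφ·sinλ = 2702548.927 m; Z = (N(1−e²)+h)·sinφ = -5010780.469 m.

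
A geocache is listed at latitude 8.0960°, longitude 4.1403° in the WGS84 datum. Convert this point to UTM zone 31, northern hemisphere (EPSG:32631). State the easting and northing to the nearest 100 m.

Zone 31 central meridian λ₀ = 6×31 − 183 = 3°; Δλ = +1.1403°.
Transverse Mercator on WGS84 with k₀ = 0.9996 gives E = 625638.581 m, N = 895086.914 m.

E 625600 m, N 895100 m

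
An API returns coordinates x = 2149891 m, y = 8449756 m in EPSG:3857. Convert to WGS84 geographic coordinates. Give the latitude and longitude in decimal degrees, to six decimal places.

R = 6378137 m. λ = x/R = 19.31279944°.
φ = 2·arctan(exp(y/R)) − 90° = 2·arctan(3.76143) − 90° = 60.22389843°.

lat 60.223898°, lon 19.312799°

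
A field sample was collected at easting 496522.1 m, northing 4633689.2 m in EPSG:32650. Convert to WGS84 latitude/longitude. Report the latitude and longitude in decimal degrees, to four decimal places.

lat 41.8551°, lon 116.9581°

Zone 50N: λ₀ = 117°, k₀ = 0.9996, false easting 500000 m.
Meridian distance M = (N − FN)/k₀ = 4635543.4 m.
Inverse transverse Mercator on WGS84 gives φ = 41.85510004°, λ = 116.95810024°.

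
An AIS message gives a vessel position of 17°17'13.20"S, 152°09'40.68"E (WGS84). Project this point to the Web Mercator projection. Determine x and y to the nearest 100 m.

Web Mercator is spherical with R = a = 6378137 m.
x = R·λ = 6378137 × 2.655715679 = 16938518.434 m.
y = R·ln tan(π/4 + φ/2) = 6378137 × -0.306399702 = -1954259.274 m.

x 16938500 m, y -1954300 m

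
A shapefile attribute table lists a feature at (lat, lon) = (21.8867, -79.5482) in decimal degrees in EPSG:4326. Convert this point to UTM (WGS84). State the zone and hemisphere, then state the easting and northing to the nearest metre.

Longitude -79.5482° lies in the 6° band [-84°, -78°), giving zone 17; latitude is north of the equator, so 17N.
Zone 17 central meridian λ₀ = 6×17 − 183 = -81°; Δλ = +1.4518°.
Transverse Mercator on WGS84 with k₀ = 0.9996 gives E = 649986.436 m, N = 2420994.780 m.

Zone 17N: E 649986 m, N 2420995 m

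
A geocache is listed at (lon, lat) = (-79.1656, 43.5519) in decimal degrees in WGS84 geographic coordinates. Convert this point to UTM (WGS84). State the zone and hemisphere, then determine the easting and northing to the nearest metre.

Zone 17N: E 648175 m, N 4823740 m

Longitude -79.1656° lies in the 6° band [-84°, -78°), giving zone 17; latitude is north of the equator, so 17N.
Zone 17 central meridian λ₀ = 6×17 − 183 = -81°; Δλ = +1.8344°.
Transverse Mercator on WGS84 with k₀ = 0.9996 gives E = 648175.067 m, N = 4823739.950 m.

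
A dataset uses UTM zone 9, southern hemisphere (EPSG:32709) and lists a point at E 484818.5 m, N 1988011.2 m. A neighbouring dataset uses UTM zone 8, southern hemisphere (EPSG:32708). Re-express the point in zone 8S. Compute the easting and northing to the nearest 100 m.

E 689200 m, N 1979300 m

UTM 9S → geographic: φ = -72.20620022°, λ = -129.44509886°.
UTM 8S (λ₀ = -135°) forward: E = 689227.509 m, N = 1979325.101 m.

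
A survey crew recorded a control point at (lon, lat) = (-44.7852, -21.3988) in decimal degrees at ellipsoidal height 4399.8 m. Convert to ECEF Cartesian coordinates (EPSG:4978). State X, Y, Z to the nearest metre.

X 4219618 m, Y -4188098 m, Z -2314167 m

WGS84: a = 6378137 m, e² = 0.006694380; N(φ) = a/√(1−e²sin²φ) = 6380980.876 m.
X = (N+h)·cosφ·cosλ = 4219618.081 m; Y = (N+h)·cosφ·sinλ = -4188097.683 m; Z = (N(1−e²)+h)·sinφ = -2314167.149 m.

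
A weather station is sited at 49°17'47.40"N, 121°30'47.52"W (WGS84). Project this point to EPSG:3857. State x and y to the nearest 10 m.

Web Mercator is spherical with R = a = 6378137 m.
x = R·λ = 6378137 × -2.120805425 = -13526787.549 m.
y = R·ln tan(π/4 + φ/2) = 6378137 × 0.991719339 = 6325321.812 m.

x -13526790 m, y 6325320 m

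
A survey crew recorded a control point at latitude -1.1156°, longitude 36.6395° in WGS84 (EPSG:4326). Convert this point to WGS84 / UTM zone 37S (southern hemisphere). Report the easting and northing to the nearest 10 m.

Zone 37 central meridian λ₀ = 6×37 − 183 = 39°; Δλ = -2.3605°.
Transverse Mercator on WGS84 with k₀ = 0.9996 gives E = 237310.139 m, N = 9876587.124 m.

E 237310 m, N 9876590 m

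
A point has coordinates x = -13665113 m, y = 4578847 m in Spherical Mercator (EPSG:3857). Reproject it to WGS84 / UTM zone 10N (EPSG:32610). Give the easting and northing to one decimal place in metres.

Web Mercator inverse (R = 6378137 m) → φ = 37.99590257°, λ = -122.75579867°.
UTM 10N forward: E = 521441.433 m, N = 4205388.531 m.

E 521441.4 m, N 4205388.5 m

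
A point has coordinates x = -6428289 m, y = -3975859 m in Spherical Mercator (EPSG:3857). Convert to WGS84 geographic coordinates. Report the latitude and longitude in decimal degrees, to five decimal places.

lat -33.60480°, lon -57.74630°

R = 6378137 m. λ = x/R = -57.74630259°.
φ = 2·arctan(exp(y/R)) − 90° = 2·arctan(0.53614) − 90° = -33.60480026°.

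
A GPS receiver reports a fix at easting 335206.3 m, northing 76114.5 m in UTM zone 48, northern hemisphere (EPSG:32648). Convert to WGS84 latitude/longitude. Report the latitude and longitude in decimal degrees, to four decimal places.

lat 0.6884°, lon 103.5191°

Zone 48N: λ₀ = 105°, k₀ = 0.9996, false easting 500000 m.
Meridian distance M = (N − FN)/k₀ = 76145.0 m.
Inverse transverse Mercator on WGS84 gives φ = 0.68839989°, λ = 103.51910041°.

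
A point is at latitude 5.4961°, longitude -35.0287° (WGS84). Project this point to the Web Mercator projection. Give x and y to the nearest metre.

Web Mercator is spherical with R = a = 6378137 m.
x = R·λ = 6378137 × -0.611366148 = -3899377.047 m.
y = R·ln tan(π/4 + φ/2) = 6378137 × 0.096072491 = 612763.511 m.

x -3899377 m, y 612764 m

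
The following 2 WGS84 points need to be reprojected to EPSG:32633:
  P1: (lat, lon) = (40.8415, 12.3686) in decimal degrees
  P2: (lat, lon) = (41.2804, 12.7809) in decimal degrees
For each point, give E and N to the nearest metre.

P1: E 278155 m, N 4524495 m; P2: E 314157 m, N 4572260 m

UTM zone 33N: λ₀ = 15°, k₀ = 0.9996.
P1 (40.8415°, 12.3686°) → (278154.505, 4524495.082) m.
P2 (41.2804°, 12.7809°) → (314157.354, 4572259.873) m.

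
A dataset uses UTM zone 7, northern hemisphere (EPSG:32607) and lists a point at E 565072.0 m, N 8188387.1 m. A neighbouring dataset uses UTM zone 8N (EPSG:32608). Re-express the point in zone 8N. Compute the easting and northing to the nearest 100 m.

UTM 7N → geographic: φ = 73.77779988°, λ = -138.91279911°.
UTM 8N (λ₀ = -135°) forward: E = 378069.170 m, N = 8191248.342 m.

E 378100 m, N 8191200 m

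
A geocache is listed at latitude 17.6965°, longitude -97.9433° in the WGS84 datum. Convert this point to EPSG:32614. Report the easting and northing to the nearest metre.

Zone 14 central meridian λ₀ = 6×14 − 183 = -99°; Δλ = +1.0567°.
Transverse Mercator on WGS84 with k₀ = 0.9996 gives E = 612060.049 m, N = 1956922.143 m.

E 612060 m, N 1956922 m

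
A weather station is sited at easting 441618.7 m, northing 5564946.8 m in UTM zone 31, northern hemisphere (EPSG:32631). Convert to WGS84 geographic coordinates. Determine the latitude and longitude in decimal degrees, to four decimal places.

lat 50.2338°, lon 2.1814°

Zone 31N: λ₀ = 3°, k₀ = 0.9996, false easting 500000 m.
Meridian distance M = (N − FN)/k₀ = 5567173.7 m.
Inverse transverse Mercator on WGS84 gives φ = 50.23380031°, λ = 2.18140014°.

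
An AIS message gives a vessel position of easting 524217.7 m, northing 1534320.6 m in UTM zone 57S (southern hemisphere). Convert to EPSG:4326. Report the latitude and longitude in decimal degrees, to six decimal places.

Zone 57S: λ₀ = 159°, k₀ = 0.9996, false easting 500000 m, false northing 10000000 m.
Meridian distance M = (N − FN)/k₀ = -8469067.0 m.
Inverse transverse Mercator on WGS84 gives φ = -76.27159985°, λ = 159.91420137°.

lat -76.271600°, lon 159.914201°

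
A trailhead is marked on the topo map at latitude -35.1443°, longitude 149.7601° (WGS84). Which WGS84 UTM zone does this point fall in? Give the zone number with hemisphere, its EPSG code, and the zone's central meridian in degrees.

UTM zone = ⌊(λ + 180)/6⌋ + 1; 149.7601° ∈ [144°, 150°) → zone 55.
Hemisphere: S (φ < 0).
Central meridian λ₀ = 6×55 − 183 = 147°.
EPSG code: 32755.

Zone 55S (EPSG:32755), central meridian 147°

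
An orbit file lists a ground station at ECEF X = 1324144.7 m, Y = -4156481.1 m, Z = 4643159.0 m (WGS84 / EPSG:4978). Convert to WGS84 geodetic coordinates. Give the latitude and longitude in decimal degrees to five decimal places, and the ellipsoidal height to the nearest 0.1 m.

lat 46.97820°, lon -72.32950°, h 4168.3 m

λ = atan2(Y, X) = -72.32949989°; p = √(X²+Y²) = 4362303.8 m.
Bowring's method on WGS84 (a = 6378137 m, b = 6356752.314 m) gives φ = 46.97819974°, h = 4168.280 m.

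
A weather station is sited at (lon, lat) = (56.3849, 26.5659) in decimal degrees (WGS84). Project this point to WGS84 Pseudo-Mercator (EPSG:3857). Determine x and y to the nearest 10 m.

Web Mercator is spherical with R = a = 6378137 m.
x = R·λ = 6378137 × 0.984102153 = 6276738.356 m.
y = R·ln tan(π/4 + φ/2) = 6378137 × 0.481228389 = 3069340.590 m.

x 6276740 m, y 3069340 m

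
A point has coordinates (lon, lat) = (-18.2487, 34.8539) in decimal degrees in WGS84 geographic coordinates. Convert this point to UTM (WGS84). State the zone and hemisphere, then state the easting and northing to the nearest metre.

Zone 27N: E 751540 m, N 3860294 m

Longitude -18.2487° lies in the 6° band [-24°, -18°), giving zone 27; latitude is north of the equator, so 27N.
Zone 27 central meridian λ₀ = 6×27 − 183 = -21°; Δλ = +2.7513°.
Transverse Mercator on WGS84 with k₀ = 0.9996 gives E = 751539.902 m, N = 3860294.315 m.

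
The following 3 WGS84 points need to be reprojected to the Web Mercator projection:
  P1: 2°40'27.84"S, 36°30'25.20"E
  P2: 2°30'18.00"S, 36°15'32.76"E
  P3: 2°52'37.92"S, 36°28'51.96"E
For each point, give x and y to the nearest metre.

P1: x 4063941 m, y -297821 m; P2: x 4036345 m, y -278944 m; P3: x 4061057 m, y -320423 m

Web Mercator: x = R·λ, y = R·ln tan(π/4+φ/2), R = 6378137 m.
P1 (-2.6744°, 36.5070°) → (4063940.650, -297821.012) m.
P2 (-2.5050°, 36.2591°) → (4036344.549, -278944.205) m.
P3 (-2.8772°, 36.4811°) → (4061057.476, -320423.136) m.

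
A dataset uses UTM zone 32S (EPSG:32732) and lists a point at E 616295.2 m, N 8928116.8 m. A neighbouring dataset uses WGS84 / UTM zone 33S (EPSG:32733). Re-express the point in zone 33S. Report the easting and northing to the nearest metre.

E -42527 m, N 8924352 m

UTM 32S → geographic: φ = -9.69510023°, λ = 10.06010025°.
UTM 33S (λ₀ = 15°) forward: E = -42526.521 m, N = 8924352.089 m.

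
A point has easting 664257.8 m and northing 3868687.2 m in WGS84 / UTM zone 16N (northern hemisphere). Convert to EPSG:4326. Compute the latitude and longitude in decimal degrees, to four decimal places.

lat 34.9474°, lon -85.2012°

Zone 16N: λ₀ = -87°, k₀ = 0.9996, false easting 500000 m.
Meridian distance M = (N − FN)/k₀ = 3870235.3 m.
Inverse transverse Mercator on WGS84 gives φ = 34.94739976°, λ = -85.20120002°.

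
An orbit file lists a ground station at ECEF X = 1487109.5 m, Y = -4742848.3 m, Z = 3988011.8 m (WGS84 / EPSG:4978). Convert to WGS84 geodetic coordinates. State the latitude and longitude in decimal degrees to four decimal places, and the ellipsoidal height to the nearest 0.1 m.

λ = atan2(Y, X) = -72.59129997°; p = √(X²+Y²) = 4970523.6 m.
Bowring's method on WGS84 (a = 6378137 m, b = 6356752.314 m) gives φ = 38.92909994°, h = 2888.038 m.

lat 38.9291°, lon -72.5913°, h 2888.0 m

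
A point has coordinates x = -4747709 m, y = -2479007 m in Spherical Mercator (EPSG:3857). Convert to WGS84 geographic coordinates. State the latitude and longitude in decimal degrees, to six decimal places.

lat -21.728897°, lon -42.649396°

R = 6378137 m. λ = x/R = -42.64939559°.
φ = 2·arctan(exp(y/R)) − 90° = 2·arctan(0.67796) − 90° = -21.72889671°.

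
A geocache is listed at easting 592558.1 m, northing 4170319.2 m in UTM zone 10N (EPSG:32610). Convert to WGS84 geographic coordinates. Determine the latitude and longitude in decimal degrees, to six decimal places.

Zone 10N: λ₀ = -123°, k₀ = 0.9996, false easting 500000 m.
Meridian distance M = (N − FN)/k₀ = 4171988.0 m.
Inverse transverse Mercator on WGS84 gives φ = 37.67540037°, λ = -121.95040000°.

lat 37.675400°, lon -121.950400°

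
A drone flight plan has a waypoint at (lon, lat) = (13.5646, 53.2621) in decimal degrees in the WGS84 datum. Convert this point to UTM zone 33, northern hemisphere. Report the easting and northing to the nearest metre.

E 404257 m, N 5902389 m

Zone 33 central meridian λ₀ = 6×33 − 183 = 15°; Δλ = -1.4354°.
Transverse Mercator on WGS84 with k₀ = 0.9996 gives E = 404256.986 m, N = 5902388.818 m.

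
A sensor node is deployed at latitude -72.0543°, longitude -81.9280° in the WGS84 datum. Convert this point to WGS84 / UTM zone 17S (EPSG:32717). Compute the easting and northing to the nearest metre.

Zone 17 central meridian λ₀ = 6×17 − 183 = -81°; Δλ = -0.9280°.
Transverse Mercator on WGS84 with k₀ = 0.9996 gives E = 468087.318 m, N = 2004764.898 m.

E 468087 m, N 2004765 m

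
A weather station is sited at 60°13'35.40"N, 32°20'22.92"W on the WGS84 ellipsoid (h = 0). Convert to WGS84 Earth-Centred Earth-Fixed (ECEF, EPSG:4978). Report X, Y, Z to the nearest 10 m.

WGS84: a = 6378137 m, e² = 0.006694380; N(φ) = a/√(1−e²sin²φ) = 6394282.649 m.
X = (N+h)·cosφ·cosλ = 2682720.466 m; Y = (N+h)·cosφ·sinλ = -1698548.340 m; Z = (N(1−e²)+h)·sinφ = 5513051.563 m.

X 2682720 m, Y -1698550 m, Z 5513050 m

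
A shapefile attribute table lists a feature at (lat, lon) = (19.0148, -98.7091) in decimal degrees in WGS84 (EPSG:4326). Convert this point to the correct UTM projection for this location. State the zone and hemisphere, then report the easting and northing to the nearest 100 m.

Zone 14N: E 530600 m, N 2102500 m

Longitude -98.7091° lies in the 6° band [-102°, -96°), giving zone 14; latitude is north of the equator, so 14N.
Zone 14 central meridian λ₀ = 6×14 − 183 = -99°; Δλ = +0.2909°.
Transverse Mercator on WGS84 with k₀ = 0.9996 gives E = 530614.590 m, N = 2102490.362 m.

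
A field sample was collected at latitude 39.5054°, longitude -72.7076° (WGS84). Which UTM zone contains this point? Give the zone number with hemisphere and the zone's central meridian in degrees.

Zone 18N, central meridian -75°

UTM zone = ⌊(λ + 180)/6⌋ + 1; -72.7076° ∈ [-78°, -72°) → zone 18.
Hemisphere: N (φ ≥ 0).
Central meridian λ₀ = 6×18 − 183 = -75°.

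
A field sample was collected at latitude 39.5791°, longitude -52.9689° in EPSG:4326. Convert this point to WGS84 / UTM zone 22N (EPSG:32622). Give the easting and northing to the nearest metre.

Zone 22 central meridian λ₀ = 6×22 − 183 = -51°; Δλ = -1.9689°.
Transverse Mercator on WGS84 with k₀ = 0.9996 gives E = 330901.630 m, N = 4382894.712 m.

E 330902 m, N 4382895 m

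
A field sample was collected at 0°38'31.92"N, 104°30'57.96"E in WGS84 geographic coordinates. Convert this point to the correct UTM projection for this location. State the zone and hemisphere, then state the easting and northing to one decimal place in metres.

Zone 48N: E 446156.8 m, N 70985.0 m

Longitude 104.5161° lies in the 6° band [102°, 108°), giving zone 48; latitude is north of the equator, so 48N.
Zone 48 central meridian λ₀ = 6×48 − 183 = 105°; Δλ = -0.4839°.
Transverse Mercator on WGS84 with k₀ = 0.9996 gives E = 446156.761 m, N = 70984.974 m.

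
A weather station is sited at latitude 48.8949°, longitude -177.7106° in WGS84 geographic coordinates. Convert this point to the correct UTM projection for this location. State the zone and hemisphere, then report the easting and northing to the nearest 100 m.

Longitude -177.7106° lies in the 6° band [-180°, -174°), giving zone 1; latitude is north of the equator, so 1N.
Zone 1 central meridian λ₀ = 6×1 − 183 = -177°; Δλ = -0.7106°.
Transverse Mercator on WGS84 with k₀ = 0.9996 gives E = 447915.831 m, N = 5416015.794 m.

Zone 1N: E 447900 m, N 5416000 m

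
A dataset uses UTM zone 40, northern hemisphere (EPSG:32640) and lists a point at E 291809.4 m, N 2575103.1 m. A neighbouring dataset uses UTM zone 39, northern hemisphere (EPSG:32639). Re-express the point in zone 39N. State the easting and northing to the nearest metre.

E 905714 m, N 2579194 m

UTM 40N → geographic: φ = 23.27210032°, λ = 54.96469952°.
UTM 39N (λ₀ = 51°) forward: E = 905713.703 m, N = 2579193.772 m.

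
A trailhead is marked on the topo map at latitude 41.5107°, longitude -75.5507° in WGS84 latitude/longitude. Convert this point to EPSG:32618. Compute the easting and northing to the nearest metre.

E 454045 m, N 4595599 m

Zone 18 central meridian λ₀ = 6×18 − 183 = -75°; Δλ = -0.5507°.
Transverse Mercator on WGS84 with k₀ = 0.9996 gives E = 454044.531 m, N = 4595598.502 m.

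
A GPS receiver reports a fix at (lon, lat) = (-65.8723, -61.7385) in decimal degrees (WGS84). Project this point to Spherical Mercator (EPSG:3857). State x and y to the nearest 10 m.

Web Mercator is spherical with R = a = 6378137 m.
x = R·λ = 6378137 × -1.149688521 = -7332870.893 m.
y = R·ln tan(π/4 + φ/2) = 6378137 × -1.379305777 = -8797401.210 m.

x -7332870 m, y -8797400 m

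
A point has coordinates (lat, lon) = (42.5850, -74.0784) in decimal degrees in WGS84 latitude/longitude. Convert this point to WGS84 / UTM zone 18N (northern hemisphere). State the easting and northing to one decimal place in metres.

Zone 18 central meridian λ₀ = 6×18 − 183 = -75°; Δλ = +0.9216°.
Transverse Mercator on WGS84 with k₀ = 0.9996 gives E = 575621.940 m, N = 4715142.997 m.

E 575621.9 m, N 4715143.0 m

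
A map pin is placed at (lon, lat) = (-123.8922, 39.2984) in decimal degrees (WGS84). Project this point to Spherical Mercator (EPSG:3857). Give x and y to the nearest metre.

Web Mercator is spherical with R = a = 6378137 m.
x = R·λ = 6378137 × -2.162326808 = -13791616.617 m.
y = R·ln tan(π/4 + φ/2) = 6378137 × 0.747005810 = 4764505.393 m.

x -13791617 m, y 4764505 m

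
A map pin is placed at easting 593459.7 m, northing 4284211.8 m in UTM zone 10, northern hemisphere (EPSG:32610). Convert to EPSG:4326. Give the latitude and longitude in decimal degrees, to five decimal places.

lat 38.70160°, lon -121.92520°

Zone 10N: λ₀ = -123°, k₀ = 0.9996, false easting 500000 m.
Meridian distance M = (N − FN)/k₀ = 4285926.2 m.
Inverse transverse Mercator on WGS84 gives φ = 38.70159997°, λ = -121.92519971°.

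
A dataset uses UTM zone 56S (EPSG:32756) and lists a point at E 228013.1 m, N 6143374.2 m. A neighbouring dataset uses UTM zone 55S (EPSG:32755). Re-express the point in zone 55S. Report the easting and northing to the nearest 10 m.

UTM 56S → geographic: φ = -34.81560032°, λ = 150.02650039°.
UTM 55S (λ₀ = 147°) forward: E = 776836.464 m, N = 6143229.092 m.

E 776840 m, N 6143230 m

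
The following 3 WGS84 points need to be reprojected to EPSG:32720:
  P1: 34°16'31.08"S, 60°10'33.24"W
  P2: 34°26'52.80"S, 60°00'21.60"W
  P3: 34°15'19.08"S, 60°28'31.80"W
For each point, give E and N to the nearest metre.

P1: E 759994 m, N 6203708 m; P2: E 775075 m, N 6184101 m; P3: E 732460 m, N 6206653 m

UTM zone 20S: λ₀ = -63°, k₀ = 0.9996.
P1 (-34.2753°, -60.1759°) → (759993.965, 6203708.345) m.
P2 (-34.4480°, -60.0060°) → (775074.899, 6184101.243) m.
P3 (-34.2553°, -60.4755°) → (732460.116, 6206652.537) m.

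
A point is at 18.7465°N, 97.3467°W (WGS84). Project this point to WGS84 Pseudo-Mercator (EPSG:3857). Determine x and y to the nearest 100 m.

Web Mercator is spherical with R = a = 6378137 m.
x = R·λ = 6378137 × -1.699020431 = -10836585.074 m.
y = R·ln tan(π/4 + φ/2) = 6378137 × 0.333187106 = 2125113.012 m.

x -10836600 m, y 2125100 m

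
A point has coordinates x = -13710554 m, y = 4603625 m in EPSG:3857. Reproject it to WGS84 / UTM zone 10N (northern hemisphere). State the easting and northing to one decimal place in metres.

Web Mercator inverse (R = 6378137 m) → φ = 38.17110155°, λ = -123.16400212°.
UTM 10N forward: E = 485634.567 m, N = 4224812.075 m.

E 485634.6 m, N 4224812.1 m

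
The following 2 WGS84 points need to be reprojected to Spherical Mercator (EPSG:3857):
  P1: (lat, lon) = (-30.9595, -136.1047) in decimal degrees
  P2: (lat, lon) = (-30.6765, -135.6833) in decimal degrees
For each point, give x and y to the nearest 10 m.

Web Mercator: x = R·λ, y = R·ln tan(π/4+φ/2), R = 6378137 m.
P1 (-30.9595°, -136.1047°) → (-15151105.899, -3627490.564) m.
P2 (-30.6765°, -135.6833°) → (-15104195.865, -3590807.392) m.

P1: x -15151110 m, y -3627490 m; P2: x -15104200 m, y -3590810 m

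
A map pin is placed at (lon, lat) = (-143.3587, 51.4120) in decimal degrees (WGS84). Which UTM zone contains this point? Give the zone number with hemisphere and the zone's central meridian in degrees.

Zone 7N, central meridian -141°

UTM zone = ⌊(λ + 180)/6⌋ + 1; -143.3587° ∈ [-144°, -138°) → zone 7.
Hemisphere: N (φ ≥ 0).
Central meridian λ₀ = 6×7 − 183 = -141°.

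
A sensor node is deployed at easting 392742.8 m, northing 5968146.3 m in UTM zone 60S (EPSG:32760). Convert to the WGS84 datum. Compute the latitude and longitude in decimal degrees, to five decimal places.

lat -36.42590°, lon 175.80350°

Zone 60S: λ₀ = 177°, k₀ = 0.9996, false easting 500000 m, false northing 10000000 m.
Meridian distance M = (N − FN)/k₀ = -4033467.1 m.
Inverse transverse Mercator on WGS84 gives φ = -36.42589985°, λ = 175.80350003°.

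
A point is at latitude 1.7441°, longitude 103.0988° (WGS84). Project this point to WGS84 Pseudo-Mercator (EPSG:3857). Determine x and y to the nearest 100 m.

Web Mercator is spherical with R = a = 6378137 m.
x = R·λ = 6378137 × 1.799413515 = 11476905.917 m.
y = R·ln tan(π/4 + φ/2) = 6378137 × 0.030444990 = 194182.315 m.

x 11476900 m, y 194200 m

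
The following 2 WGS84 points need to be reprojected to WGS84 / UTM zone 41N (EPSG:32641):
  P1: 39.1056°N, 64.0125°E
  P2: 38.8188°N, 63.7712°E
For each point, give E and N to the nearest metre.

P1: E 587545 m, N 4328983 m; P2: E 566950 m, N 4296951 m

UTM zone 41N: λ₀ = 63°, k₀ = 0.9996.
P1 (39.1056°, 64.0125°) → (587544.621, 4328983.163) m.
P2 (38.8188°, 63.7712°) → (566949.990, 4296951.393) m.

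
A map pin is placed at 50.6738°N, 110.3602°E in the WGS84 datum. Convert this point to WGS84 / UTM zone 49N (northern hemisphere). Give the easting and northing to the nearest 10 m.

E 454790 m, N 5613750 m

Zone 49 central meridian λ₀ = 6×49 − 183 = 111°; Δλ = -0.6398°.
Transverse Mercator on WGS84 with k₀ = 0.9996 gives E = 454791.616 m, N = 5613746.493 m.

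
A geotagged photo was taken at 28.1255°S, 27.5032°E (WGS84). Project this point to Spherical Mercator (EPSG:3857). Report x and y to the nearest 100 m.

Web Mercator is spherical with R = a = 6378137 m.
x = R·λ = 6378137 × 0.480021395 = 3061642.219 m.
y = R·ln tan(π/4 + φ/2) = 6378137 × -0.511874502 = -3264805.702 m.

x 3061600 m, y -3264800 m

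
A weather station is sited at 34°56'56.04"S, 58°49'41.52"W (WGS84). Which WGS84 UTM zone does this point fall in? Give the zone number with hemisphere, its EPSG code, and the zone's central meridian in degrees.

Zone 21S (EPSG:32721), central meridian -57°

UTM zone = ⌊(λ + 180)/6⌋ + 1; -58.8282° ∈ [-60°, -54°) → zone 21.
Hemisphere: S (φ < 0).
Central meridian λ₀ = 6×21 − 183 = -57°.
EPSG code: 32721.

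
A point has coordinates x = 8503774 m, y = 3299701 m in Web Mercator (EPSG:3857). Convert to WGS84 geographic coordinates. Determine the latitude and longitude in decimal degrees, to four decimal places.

R = 6378137 m. λ = x/R = 76.39070157°.
φ = 2·arctan(exp(y/R)) − 90° = 2·arctan(1.67757) − 90° = 28.40159712°.

lat 28.4016°, lon 76.3907°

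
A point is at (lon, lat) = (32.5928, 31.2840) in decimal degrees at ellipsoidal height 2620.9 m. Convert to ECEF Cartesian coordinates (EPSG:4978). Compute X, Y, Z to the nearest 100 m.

X 4598400 m, Y 2940000 m, Z 3294200 m

WGS84: a = 6378137 m, e² = 0.006694380; N(φ) = a/√(1−e²sin²φ) = 6383901.567 m.
X = (N+h)·cosφ·cosλ = 4598429.887 m; Y = (N+h)·cosφ·sinλ = 2940004.471 m; Z = (N(1−e²)+h)·sinφ = 3294204.356 m.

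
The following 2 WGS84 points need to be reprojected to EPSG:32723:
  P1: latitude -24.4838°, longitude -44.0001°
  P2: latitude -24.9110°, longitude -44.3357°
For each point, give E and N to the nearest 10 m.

UTM zone 23S: λ₀ = -45°, k₀ = 0.9996.
P1 (-24.4838°, -44.0001°) → (601320.487, 7291841.943) m.
P2 (-24.9110°, -44.3357°) → (567083.504, 7244743.228) m.

P1: E 601320 m, N 7291840 m; P2: E 567080 m, N 7244740 m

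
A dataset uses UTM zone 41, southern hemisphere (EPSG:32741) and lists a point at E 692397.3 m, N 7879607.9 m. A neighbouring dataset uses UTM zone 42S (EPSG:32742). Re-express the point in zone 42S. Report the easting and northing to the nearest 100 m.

E 61200 m, N 7875400 m

UTM 41S → geographic: φ = -19.16770003°, λ = 64.82960004°.
UTM 42S (λ₀ = 69°) forward: E = 61201.423 m, N = 7875366.877 m.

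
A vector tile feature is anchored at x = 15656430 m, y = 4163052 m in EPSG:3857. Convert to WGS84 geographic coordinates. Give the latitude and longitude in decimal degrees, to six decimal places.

lat 34.993898°, lon 140.644104°

R = 6378137 m. λ = x/R = 140.64410364°.
φ = 2·arctan(exp(y/R)) − 90° = 2·arctan(1.92073) − 90° = 34.99389846°.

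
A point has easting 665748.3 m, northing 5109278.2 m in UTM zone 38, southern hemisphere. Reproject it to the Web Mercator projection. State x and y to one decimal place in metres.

x 5240097.9 m, y -5488824.0 m

Unproject from UTM 38S (λ₀ = 45°) → φ = -44.15089979°, λ = 47.07260054°.
Web Mercator (R = 6378137 m): x = 5240097.922 m, y = -5488824.047 m.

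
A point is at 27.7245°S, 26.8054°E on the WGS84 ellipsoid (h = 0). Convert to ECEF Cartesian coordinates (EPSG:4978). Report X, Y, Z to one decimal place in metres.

X 5042859.1 m, Y 2547928.0 m, Z -2949514.4 m

WGS84: a = 6378137 m, e² = 0.006694380; N(φ) = a/√(1−e²sin²φ) = 6382762.560 m.
X = (N+h)·cosφ·cosλ = 5042859.114 m; Y = (N+h)·cosφ·sinλ = 2547928.017 m; Z = (N(1−e²)+h)·sinφ = -2949514.401 m.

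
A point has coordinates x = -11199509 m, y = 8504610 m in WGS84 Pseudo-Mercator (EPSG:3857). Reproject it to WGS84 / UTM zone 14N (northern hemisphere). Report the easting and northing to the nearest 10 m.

E 411640 m, N 6704580 m

Web Mercator inverse (R = 6378137 m) → φ = 60.46769804°, λ = -100.60690109°.
UTM 14N forward: E = 411644.838 m, N = 6704577.632 m.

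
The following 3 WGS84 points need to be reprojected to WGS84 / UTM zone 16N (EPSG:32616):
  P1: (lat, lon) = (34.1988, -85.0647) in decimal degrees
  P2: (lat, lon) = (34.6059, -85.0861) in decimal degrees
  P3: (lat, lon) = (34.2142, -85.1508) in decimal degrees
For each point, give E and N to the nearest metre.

P1: E 678316 m, N 3785892 m; P2: E 675491 m, N 3831005 m; P3: E 670351 m, N 3787453 m

UTM zone 16N: λ₀ = -87°, k₀ = 0.9996.
P1 (34.1988°, -85.0647°) → (678315.928, 3785891.943) m.
P2 (34.6059°, -85.0861°) → (675491.433, 3831005.284) m.
P3 (34.2142°, -85.1508°) → (670350.745, 3787452.517) m.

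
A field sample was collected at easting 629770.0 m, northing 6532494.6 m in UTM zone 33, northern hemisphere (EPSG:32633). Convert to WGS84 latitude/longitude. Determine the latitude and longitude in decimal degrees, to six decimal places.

Zone 33N: λ₀ = 15°, k₀ = 0.9996, false easting 500000 m.
Meridian distance M = (N − FN)/k₀ = 6535108.6 m.
Inverse transverse Mercator on WGS84 gives φ = 58.91249980°, λ = 17.25330045°.

lat 58.912500°, lon 17.253300°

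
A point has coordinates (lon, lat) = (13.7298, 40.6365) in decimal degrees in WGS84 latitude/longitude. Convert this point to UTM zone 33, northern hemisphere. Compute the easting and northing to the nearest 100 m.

E 392600 m, N 4499200 m

Zone 33 central meridian λ₀ = 6×33 − 183 = 15°; Δλ = -1.2702°.
Transverse Mercator on WGS84 with k₀ = 0.9996 gives E = 392588.155 m, N = 4499181.856 m.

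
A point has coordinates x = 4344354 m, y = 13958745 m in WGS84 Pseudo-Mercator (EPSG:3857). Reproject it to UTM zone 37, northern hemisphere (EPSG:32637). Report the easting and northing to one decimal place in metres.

Web Mercator inverse (R = 6378137 m) → φ = 77.20980036°, λ = 39.02599598°.
UTM 37N forward: E = 500642.439 m, N = 8570185.581 m.

E 500642.4 m, N 8570185.6 m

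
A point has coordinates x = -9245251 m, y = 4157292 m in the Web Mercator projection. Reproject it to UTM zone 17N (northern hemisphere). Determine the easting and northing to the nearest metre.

E 312673 m, N 3869586 m

Web Mercator inverse (R = 6378137 m) → φ = 34.95149897°, λ = -83.05150279°.
UTM 17N forward: E = 312672.713 m, N = 3869586.253 m.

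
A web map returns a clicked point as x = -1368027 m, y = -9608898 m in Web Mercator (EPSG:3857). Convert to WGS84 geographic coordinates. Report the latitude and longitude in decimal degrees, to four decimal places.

R = 6378137 m. λ = x/R = -12.28919563°.
φ = 2·arctan(exp(y/R)) − 90° = 2·arctan(0.22168) − 90° = -65.00199872°.

lat -65.0020°, lon -12.2892°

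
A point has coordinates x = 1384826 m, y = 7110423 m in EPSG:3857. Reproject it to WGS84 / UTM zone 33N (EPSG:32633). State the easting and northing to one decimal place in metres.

Web Mercator inverse (R = 6378137 m) → φ = 53.68340210°, λ = 12.44010362°.
UTM 33N forward: E = 330946.089 m, N = 5951341.605 m.

E 330946.1 m, N 5951341.6 m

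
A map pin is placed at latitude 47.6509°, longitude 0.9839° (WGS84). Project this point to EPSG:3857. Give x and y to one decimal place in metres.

Web Mercator is spherical with R = a = 6378137 m.
x = R·λ = 6378137 × 0.017172295 = 109527.247 m.
y = R·ln tan(π/4 + φ/2) = 6378137 × 0.948391717 = 6048972.299 m.

x 109527.2 m, y 6048972.3 m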